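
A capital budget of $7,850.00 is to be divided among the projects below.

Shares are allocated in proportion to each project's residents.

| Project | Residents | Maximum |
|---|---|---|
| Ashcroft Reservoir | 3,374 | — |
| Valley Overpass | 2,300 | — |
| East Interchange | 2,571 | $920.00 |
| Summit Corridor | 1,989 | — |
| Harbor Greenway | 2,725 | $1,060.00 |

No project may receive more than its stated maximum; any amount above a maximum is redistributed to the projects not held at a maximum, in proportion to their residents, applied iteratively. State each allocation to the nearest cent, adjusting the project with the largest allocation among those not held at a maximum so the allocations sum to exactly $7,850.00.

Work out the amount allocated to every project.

Total residents = 12,959.
Pro-rata shares before constraints: Ashcroft Reservoir 2,043.8228; Valley Overpass 1,393.2402; East Interchange 1,557.4003; Summit Corridor 1,204.8499; Harbor Greenway 1,650.6868.
Capped: East Interchange ($920.00), Harbor Greenway ($1,060.00); residual $5,870.00 reallocated over remaining residents 7,663.
Redistributed shares: Ashcroft Reservoir 2,584.5465 → $2,584.55; Valley Overpass 1,761.8426 → $1,761.84; Summit Corridor 1,523.6109 → $1,523.61.

Ashcroft Reservoir: $2,584.55; Valley Overpass: $1,761.84; East Interchange: $920.00; Summit Corridor: $1,523.61; Harbor Greenway: $1,060.00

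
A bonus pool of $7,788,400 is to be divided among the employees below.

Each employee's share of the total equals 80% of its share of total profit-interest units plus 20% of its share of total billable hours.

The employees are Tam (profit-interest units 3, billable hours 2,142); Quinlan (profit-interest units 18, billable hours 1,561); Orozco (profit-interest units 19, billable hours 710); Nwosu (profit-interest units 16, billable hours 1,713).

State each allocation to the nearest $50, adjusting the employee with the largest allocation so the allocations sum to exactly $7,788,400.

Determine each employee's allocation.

Tam: $878,450 · Quinlan: $2,399,600 · Orozco: $2,294,550 · Nwosu: $2,215,800

Profit-interest units total 56; billable hours total 6,126.
Combined weights (80% profit-interest units + 20% billable hours): Tam 0.1128; Quinlan 0.3081; Orozco 0.2946; Nwosu 0.2845.
Pro-rata amounts: Tam 878,442.60; Quinlan 2,399,652.50; Orozco 2,294,528.53; Nwosu 2,215,776.37.
After rounding ($50): Tam $878,450; Quinlan $2,399,650; Orozco $2,294,550; Nwosu $2,215,800. Sum = $7,788,450.
Difference $7,788,400 − $7,788,450 = −$50 applied to largest allocation (Quinlan): Quinlan becomes $2,399,600.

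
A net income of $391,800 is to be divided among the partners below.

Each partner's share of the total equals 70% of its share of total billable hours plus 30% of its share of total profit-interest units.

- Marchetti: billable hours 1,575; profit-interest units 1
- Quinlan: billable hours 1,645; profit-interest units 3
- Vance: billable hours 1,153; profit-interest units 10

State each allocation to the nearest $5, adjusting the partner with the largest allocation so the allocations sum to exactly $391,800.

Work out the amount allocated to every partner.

Totals — billable hours 4,373, profit-interest units 14.
Composite weights (70% billable hours + 30% profit-interest units): Marchetti 0.2735; Quinlan 0.3276; Vance 0.3989.
Proportional shares: Marchetti 107,174.47; Quinlan 128,356.07; Vance 156,269.46.
At nearest $5: Marchetti $107,175; Quinlan $128,355; Vance $156,270. Sum = $391,800.
Sum already equals the total — no adjustment.

Marchetti: $107,175 · Quinlan: $128,355 · Vance: $156,270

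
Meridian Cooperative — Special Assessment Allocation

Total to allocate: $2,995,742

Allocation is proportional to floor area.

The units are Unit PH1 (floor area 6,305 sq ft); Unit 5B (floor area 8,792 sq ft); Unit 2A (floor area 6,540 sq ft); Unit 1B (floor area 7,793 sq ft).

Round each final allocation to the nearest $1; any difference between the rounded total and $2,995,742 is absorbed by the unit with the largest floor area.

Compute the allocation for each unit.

Sum of floor area: 29,430.
Pro-rata amounts: Unit PH1 6,305/29,430 × $2,995,742 = 641,799.30; Unit 5B 8,792/29,430 × $2,995,742 = 894,956.29; Unit 2A 6,540/29,430 × $2,995,742 = 665,720.44; Unit 1B 7,793/29,430 × $2,995,742 = 793,265.97.
Rounded to nearest $1: Unit PH1 $641,799; Unit 5B $894,956; Unit 2A $665,720; Unit 1B $793,266. Sum = $2,995,741.
Difference $2,995,742 − $2,995,741 = +$1 applied to largest floor area (Unit 5B): Unit 5B becomes $894,957.

Unit PH1: $641,799; Unit 5B: $894,957; Unit 2A: $665,720; Unit 1B: $793,266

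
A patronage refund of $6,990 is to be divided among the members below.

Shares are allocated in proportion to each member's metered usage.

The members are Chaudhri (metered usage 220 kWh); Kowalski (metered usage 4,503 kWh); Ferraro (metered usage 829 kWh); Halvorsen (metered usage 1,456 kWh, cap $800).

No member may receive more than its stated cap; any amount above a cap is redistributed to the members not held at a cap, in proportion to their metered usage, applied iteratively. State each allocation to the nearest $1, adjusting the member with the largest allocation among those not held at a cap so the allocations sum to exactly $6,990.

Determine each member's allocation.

Chaudhri: $245 · Kowalski: $5,021 · Ferraro: $924 · Halvorsen: $800

Combined metered usage = 7,008.
Unconstrained shares: Chaudhri 219.43; Kowalski 4,491.43; Ferraro 826.87; Halvorsen 1,452.26.
Cap binds for Halvorsen ($800); remaining pool $6,190 reallocated over remaining metered usage 5,552.
Shares after redistribution: Chaudhri 245.28 → $245; Kowalski 5,020.46 → $5,020; Ferraro 924.26 → $924.
Rounding difference +$1 applied to Kowalski → $5,021.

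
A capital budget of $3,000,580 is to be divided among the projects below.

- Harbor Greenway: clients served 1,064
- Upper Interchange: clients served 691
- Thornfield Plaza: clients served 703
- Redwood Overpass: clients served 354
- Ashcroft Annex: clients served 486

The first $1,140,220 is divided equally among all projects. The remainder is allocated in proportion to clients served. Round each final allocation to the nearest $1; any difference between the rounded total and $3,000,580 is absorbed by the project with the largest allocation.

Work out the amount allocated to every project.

First tranche $1,140,220 split equally: $228,044 each.
Remainder $1,860,360 by clients served (total 3,298): Harbor Greenway 600,188.91 → $600,189; Upper Interchange 389,784.34 → $389,784; Thornfield Plaza 396,553.39 → $396,553; Redwood Overpass 199,686.91 → $199,687; Ashcroft Annex 274,146.44 → $274,146.
Rounding difference +$1 on remainder applied to Harbor Greenway.
Totals: Harbor Greenway $228,044 + $600,190 = $828,234; Upper Interchange $228,044 + $389,784 = $617,828; Thornfield Plaza $228,044 + $396,553 = $624,597; Redwood Overpass $228,044 + $199,687 = $427,731; Ashcroft Annex $228,044 + $274,146 = $502,190.

Harbor Greenway: $828,234 · Upper Interchange: $617,828 · Thornfield Plaza: $624,597 · Redwood Overpass: $427,731 · Ashcroft Annex: $502,190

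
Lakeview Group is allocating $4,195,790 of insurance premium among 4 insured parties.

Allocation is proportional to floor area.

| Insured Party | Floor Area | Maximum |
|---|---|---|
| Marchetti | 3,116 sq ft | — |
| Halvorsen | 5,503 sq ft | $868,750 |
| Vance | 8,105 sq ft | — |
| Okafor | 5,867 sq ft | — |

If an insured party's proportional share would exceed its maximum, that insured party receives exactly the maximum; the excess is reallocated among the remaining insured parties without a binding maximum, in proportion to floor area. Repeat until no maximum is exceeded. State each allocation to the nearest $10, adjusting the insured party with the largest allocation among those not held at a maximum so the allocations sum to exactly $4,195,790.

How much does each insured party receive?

Marchetti: $606,690; Halvorsen: $868,750; Vance: $1,578,040; Okafor: $1,142,310

Combined floor area = 22,591.
Unconstrained shares: Marchetti 578,729.66; Halvorsen 1,022,063.32; Vance 1,505,328.58; Okafor 1,089,668.45.
Capped: Halvorsen ($868,750); residual $3,327,040 reallocated over remaining floor area 17,088.
Remaining shares: Marchetti 606,686.37 → $606,690; Vance 1,578,046.54 → $1,578,050; Okafor 1,142,307.10 → $1,142,310.
Rounding difference −$10 applied to Vance → $1,578,040.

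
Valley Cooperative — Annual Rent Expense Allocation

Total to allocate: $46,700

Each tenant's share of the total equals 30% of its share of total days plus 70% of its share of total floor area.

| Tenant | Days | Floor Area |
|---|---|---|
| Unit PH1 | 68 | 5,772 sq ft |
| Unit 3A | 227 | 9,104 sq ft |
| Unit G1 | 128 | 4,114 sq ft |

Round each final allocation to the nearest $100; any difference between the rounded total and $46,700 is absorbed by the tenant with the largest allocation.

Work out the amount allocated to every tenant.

Unit PH1: $12,200 | Unit 3A: $23,200 | Unit G1: $11,300

Totals — days 423, floor area 18,990.
Combined weights (30% days + 70% floor area): Unit PH1 0.2610; Unit 3A 0.4966; Unit G1 0.2424.
Pro-rata amounts: Unit PH1 12,188.31; Unit 3A 23,190.29; Unit G1 11,321.41.
After rounding ($100): Unit PH1 $12,200; Unit 3A $23,200; Unit G1 $11,300. Sum = $46,700.
Rounded total matches; no reconciliation needed.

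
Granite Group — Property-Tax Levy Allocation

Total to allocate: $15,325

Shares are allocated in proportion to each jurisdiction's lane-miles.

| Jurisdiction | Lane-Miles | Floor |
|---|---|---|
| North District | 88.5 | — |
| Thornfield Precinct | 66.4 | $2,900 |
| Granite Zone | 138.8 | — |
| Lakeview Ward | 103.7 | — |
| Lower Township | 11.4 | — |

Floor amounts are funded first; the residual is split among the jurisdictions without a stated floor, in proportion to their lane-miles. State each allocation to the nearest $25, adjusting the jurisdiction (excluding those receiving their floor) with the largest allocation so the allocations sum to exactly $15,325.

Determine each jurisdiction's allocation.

Guaranteed amounts: Thornfield Precinct $2,900. Residual $12,425.
Residual split over remaining lane-miles 342.4: North District 3,211.49 → $3,200; Granite Zone 5,036.77 → $5,025; Lakeview Ward 3,763.06 → $3,775; Lower Township 413.68 → $425.

North District: $3,200 · Thornfield Precinct: $2,900 · Granite Zone: $5,025 · Lakeview Ward: $3,775 · Lower Township: $425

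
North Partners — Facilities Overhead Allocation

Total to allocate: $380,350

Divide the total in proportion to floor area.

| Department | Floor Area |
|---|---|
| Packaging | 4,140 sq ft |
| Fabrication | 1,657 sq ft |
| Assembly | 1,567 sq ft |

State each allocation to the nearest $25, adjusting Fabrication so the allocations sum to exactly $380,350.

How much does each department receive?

Packaging: $213,825 | Fabrication: $85,600 | Assembly: $80,925

Total floor area = 7,364.
Pro-rata amounts: Packaging 4,140/7,364 × $380,350 = 213,830.66; Fabrication 1,657/7,364 × $380,350 = 85,583.91; Assembly 1,567/7,364 × $380,350 = 80,935.42.
Rounded to nearest $25: Packaging $213,825; Fabrication $85,575; Assembly $80,925. Sum = $380,325.
Difference $380,350 − $380,325 = +$25 applied to Fabrication: Fabrication becomes $85,600.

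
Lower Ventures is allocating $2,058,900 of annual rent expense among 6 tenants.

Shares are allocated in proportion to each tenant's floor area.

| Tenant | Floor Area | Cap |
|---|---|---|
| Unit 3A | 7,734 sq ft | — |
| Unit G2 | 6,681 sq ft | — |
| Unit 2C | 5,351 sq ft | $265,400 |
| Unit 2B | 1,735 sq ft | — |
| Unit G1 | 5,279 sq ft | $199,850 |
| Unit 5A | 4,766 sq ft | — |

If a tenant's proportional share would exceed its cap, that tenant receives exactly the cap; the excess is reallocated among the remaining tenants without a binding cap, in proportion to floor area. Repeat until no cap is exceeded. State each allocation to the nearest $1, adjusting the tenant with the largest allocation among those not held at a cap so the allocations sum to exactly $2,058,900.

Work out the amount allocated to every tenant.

Total floor area = 31,546.
Pro-rata shares before constraints: Unit 3A 504,771.84; Unit G2 436,046.12; Unit 2C 349,241.55; Unit 2B 113,237.54; Unit G1 344,542.35; Unit 5A 311,060.59.
Held at cap: Unit 2C ($265,400), Unit G1 ($199,850); balance $1,593,650 reallocated over remaining floor area 20,916.
Shares after redistribution: Unit 3A 589,275.63 → $589,276; Unit G2 509,044.54 → $509,045; Unit 2B 132,194.62 → $132,195; Unit 5A 363,135.20 → $363,135.
Rounding difference −$1 applied to Unit 3A → $589,275.

Unit 3A: $589,275 · Unit G2: $509,045 · Unit 2C: $265,400 · Unit 2B: $132,195 · Unit G1: $199,850 · Unit 5A: $363,135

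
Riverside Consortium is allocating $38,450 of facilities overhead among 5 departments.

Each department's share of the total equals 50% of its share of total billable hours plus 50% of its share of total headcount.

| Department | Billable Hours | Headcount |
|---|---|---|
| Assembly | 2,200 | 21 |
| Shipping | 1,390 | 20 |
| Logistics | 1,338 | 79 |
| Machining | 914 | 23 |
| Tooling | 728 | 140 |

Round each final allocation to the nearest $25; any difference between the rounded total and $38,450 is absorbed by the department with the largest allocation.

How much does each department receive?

Totals — billable hours 6,570, headcount 283.
Composite weights (50% billable hours + 50% headcount): Assembly 0.2045; Shipping 0.1411; Logistics 0.2414; Machining 0.1102; Tooling 0.3028.
Raw shares: Assembly 7,864.19; Shipping 5,426.05; Logistics 9,281.92; Machining 4,236.98; Tooling 11,640.86.
After rounding ($25): Assembly $7,875; Shipping $5,425; Logistics $9,275; Machining $4,225; Tooling $11,650. Sum = $38,450.
No rounding difference to absorb.

Assembly: $7,875 | Shipping: $5,425 | Logistics: $9,275 | Machining: $4,225 | Tooling: $11,650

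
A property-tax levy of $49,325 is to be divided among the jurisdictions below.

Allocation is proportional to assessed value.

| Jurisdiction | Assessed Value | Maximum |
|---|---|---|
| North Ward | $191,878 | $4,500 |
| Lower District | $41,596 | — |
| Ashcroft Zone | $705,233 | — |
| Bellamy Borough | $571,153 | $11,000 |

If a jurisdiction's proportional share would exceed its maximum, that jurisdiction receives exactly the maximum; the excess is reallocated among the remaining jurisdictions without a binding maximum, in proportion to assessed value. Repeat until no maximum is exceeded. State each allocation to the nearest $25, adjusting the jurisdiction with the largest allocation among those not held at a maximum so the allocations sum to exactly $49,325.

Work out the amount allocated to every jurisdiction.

North Ward: $4,500 | Lower District: $1,875 | Ashcroft Zone: $31,950 | Bellamy Borough: $11,000

Sum of assessed value: 1,509,860.
Proportional shares (ignoring caps): North Ward 6,268.38; Lower District 1,358.88; Ashcroft Zone 23,038.97; Bellamy Borough 18,658.76.
Capped: North Ward ($4,500), Bellamy Borough ($11,000); residual $33,825 reallocated over remaining assessed value 746,829.
Shares after redistribution: Lower District 1,883.94 → $1,875; Ashcroft Zone 31,941.06 → $31,950.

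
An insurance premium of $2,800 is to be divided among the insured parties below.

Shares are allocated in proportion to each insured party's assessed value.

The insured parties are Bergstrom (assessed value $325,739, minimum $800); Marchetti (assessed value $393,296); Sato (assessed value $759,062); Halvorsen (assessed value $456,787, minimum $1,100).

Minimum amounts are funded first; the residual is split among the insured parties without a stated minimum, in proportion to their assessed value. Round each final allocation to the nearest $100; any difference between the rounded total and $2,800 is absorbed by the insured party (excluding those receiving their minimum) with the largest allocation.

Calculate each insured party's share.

Fund the minimums — Bergstrom $800; Halvorsen $1,100. Residual $900.
Residual split over remaining assessed value 1,152,358: Marchetti 307.17 → $300; Sato 592.83 → $600.

Bergstrom: $800 · Marchetti: $300 · Sato: $600 · Halvorsen: $1,100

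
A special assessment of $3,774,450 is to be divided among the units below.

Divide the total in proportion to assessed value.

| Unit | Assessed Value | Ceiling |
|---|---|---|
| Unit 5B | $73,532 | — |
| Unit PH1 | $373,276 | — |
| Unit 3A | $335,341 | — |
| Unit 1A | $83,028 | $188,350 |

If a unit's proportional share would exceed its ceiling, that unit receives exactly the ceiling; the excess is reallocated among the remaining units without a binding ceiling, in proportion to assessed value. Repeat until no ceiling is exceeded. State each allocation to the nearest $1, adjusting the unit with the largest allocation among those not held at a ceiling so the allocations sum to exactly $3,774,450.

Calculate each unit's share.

Assessed value total: 865,177.
Proportional shares (ignoring caps): Unit 5B 320,793.15; Unit PH1 1,628,466.31; Unit 3A 1,462,969.82; Unit 1A 362,220.72.
Held at cap: Unit 1A ($188,350); remaining pool $3,586,100 reallocated over remaining assessed value 782,149.
Remaining shares: Unit 5B 337,139.22 → $337,139; Unit PH1 1,711,445.09 → $1,711,445; Unit 3A 1,537,515.69 → $1,537,516.

Unit 5B: $337,139; Unit PH1: $1,711,445; Unit 3A: $1,537,516; Unit 1A: $188,350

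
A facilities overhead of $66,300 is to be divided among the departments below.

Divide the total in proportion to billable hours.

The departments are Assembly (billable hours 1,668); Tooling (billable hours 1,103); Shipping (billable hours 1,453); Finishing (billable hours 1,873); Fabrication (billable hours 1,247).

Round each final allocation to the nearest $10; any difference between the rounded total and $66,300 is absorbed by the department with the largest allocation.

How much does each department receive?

Assembly: $15,060 · Tooling: $9,960 · Shipping: $13,120 · Finishing: $16,900 · Fabrication: $11,260

Billable hours total: 7,344.
Pro-rata amounts: Assembly 1,668/7,344 × $66,300 = 15,058.33; Tooling 1,103/7,344 × $66,300 = 9,957.64; Shipping 1,453/7,344 × $66,300 = 13,117.36; Finishing 1,873/7,344 × $66,300 = 16,909.03; Fabrication 1,247/7,344 × $66,300 = 11,257.64.
At nearest $10: Assembly $15,060; Tooling $9,960; Shipping $13,120; Finishing $16,910; Fabrication $11,260. Sum = $66,310.
Difference $66,300 − $66,310 = −$10 applied to largest allocation (Finishing): Finishing becomes $16,900.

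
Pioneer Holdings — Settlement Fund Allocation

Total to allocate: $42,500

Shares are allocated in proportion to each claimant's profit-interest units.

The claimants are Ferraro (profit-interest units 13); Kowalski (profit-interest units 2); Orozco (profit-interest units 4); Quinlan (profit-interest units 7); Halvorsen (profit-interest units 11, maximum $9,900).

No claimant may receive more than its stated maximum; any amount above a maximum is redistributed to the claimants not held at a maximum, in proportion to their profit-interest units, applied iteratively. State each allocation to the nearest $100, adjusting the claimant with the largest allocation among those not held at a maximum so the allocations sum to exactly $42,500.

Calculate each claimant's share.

Ferraro: $16,300 | Kowalski: $2,500 | Orozco: $5,000 | Quinlan: $8,800 | Halvorsen: $9,900

Total profit-interest units = 37.
Proportional shares (ignoring caps): Ferraro 14,932.43; Kowalski 2,297.30; Orozco 4,594.59; Quinlan 8,040.54; Halvorsen 12,635.14.
Held at cap: Halvorsen ($9,900); residual $32,600 reallocated over remaining profit-interest units 26.
Remaining shares: Ferraro 16,300.00 → $16,300; Kowalski 2,507.69 → $2,500; Orozco 5,015.38 → $5,000; Quinlan 8,776.92 → $8,800.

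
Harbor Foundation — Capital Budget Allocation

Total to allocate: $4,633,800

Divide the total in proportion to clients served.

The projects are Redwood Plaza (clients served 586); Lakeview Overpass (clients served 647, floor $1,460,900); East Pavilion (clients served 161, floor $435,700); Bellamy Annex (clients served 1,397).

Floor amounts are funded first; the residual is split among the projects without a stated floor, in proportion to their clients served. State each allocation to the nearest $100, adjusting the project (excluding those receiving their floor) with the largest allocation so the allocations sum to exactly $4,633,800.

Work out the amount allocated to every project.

Fund the minimums — Lakeview Overpass $1,460,900; East Pavilion $435,700. Balance $2,737,200.
Balance split over remaining clients served 1,983: Redwood Plaza 808,875.04 → $808,900; Bellamy Annex 1,928,324.96 → $1,928,300.

Redwood Plaza: $808,900 · Lakeview Overpass: $1,460,900 · East Pavilion: $435,700 · Bellamy Annex: $1,928,300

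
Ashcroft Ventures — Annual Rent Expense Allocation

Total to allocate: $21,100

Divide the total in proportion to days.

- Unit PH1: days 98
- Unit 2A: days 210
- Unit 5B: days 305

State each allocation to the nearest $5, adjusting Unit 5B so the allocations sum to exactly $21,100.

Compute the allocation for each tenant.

Unit PH1: $3,375 | Unit 2A: $7,230 | Unit 5B: $10,495

Combined days = 613.
Pro-rata amounts: Unit PH1 98/613 × $21,100 = 3,373.25; Unit 2A 210/613 × $21,100 = 7,228.38; Unit 5B 305/613 × $21,100 = 10,498.37.
After rounding ($5): Unit PH1 $3,375; Unit 2A $7,230; Unit 5B $10,500. Sum = $21,105.
Difference $21,100 − $21,105 = −$5 applied to Unit 5B: Unit 5B becomes $10,495.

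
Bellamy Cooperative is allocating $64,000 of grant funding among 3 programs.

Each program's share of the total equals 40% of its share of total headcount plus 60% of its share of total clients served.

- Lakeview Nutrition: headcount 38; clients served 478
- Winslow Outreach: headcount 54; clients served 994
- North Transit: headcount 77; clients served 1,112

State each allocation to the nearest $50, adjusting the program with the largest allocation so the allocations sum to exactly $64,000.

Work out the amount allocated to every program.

Headcount total 169; clients served total 2,584.
Combined weights (40% headcount + 60% clients served): Lakeview Nutrition 0.2009; Winslow Outreach 0.3586; North Transit 0.4405.
Pro-rata amounts: Lakeview Nutrition 12,859.62; Winslow Outreach 22,951.40; North Transit 28,188.98.
Rounded to nearest $50: Lakeview Nutrition $12,850; Winslow Outreach $22,950; North Transit $28,200. Sum = $64,000.
No rounding difference to absorb.

Lakeview Nutrition: $12,850 | Winslow Outreach: $22,950 | North Transit: $28,200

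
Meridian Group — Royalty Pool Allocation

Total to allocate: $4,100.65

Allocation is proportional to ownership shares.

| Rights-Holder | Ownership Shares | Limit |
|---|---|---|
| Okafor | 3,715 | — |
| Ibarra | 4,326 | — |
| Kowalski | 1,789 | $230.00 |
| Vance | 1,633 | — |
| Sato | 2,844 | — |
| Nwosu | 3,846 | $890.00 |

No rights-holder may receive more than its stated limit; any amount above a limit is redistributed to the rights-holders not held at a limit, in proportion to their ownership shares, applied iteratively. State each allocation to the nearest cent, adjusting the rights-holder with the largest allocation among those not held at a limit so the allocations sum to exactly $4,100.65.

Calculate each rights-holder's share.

Total ownership shares = 18,153.
Proportional shares (ignoring caps): Okafor 839.1954; Ibarra 977.2165; Kowalski 404.1240; Vance 368.8846; Sato 642.4419; Nwosu 868.7875.
Capped: Kowalski ($230.00); residual $3,870.65 reallocated over remaining ownership shares 16,364.
Capped: Nwosu ($890.00); residual $2,980.65 reallocated over remaining ownership shares 12,518.
Shares after redistribution: Okafor 884.5754 → $884.58; Ibarra 1,030.0601 → $1,030.06; Vance 388.8322 → $388.83; Sato 677.1823 → $677.18.

Okafor: $884.58; Ibarra: $1,030.06; Kowalski: $230.00; Vance: $388.83; Sato: $677.18; Nwosu: $890.00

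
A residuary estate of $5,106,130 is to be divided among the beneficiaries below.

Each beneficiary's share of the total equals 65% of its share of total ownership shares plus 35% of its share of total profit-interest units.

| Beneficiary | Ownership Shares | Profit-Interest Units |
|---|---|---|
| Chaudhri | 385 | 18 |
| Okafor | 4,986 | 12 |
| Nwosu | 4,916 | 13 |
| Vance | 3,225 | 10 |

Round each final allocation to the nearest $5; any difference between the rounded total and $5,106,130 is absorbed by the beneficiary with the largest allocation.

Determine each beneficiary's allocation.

Chaudhri: $701,525; Okafor: $1,629,360; Nwosu: $1,645,885; Vance: $1,129,360

Totals — ownership shares 13,512, profit-interest units 53.
Composite weights (65% ownership shares + 35% profit-interest units): Chaudhri 0.1374; Okafor 0.3191; Nwosu 0.3223; Vance 0.2212.
Raw shares: Chaudhri 701,523.54; Okafor 1,629,359.68; Nwosu 1,645,885.14; Vance 1,129,361.64.
At nearest $5: Chaudhri $701,525; Okafor $1,629,360; Nwosu $1,645,885; Vance $1,129,360. Sum = $5,106,130.
Sum already equals the total — no adjustment.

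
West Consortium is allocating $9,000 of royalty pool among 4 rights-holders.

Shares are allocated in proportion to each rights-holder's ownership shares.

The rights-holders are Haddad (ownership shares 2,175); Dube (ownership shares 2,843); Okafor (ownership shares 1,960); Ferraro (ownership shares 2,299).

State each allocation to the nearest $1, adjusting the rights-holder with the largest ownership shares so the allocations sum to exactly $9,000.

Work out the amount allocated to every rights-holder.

Haddad: $2,110 · Dube: $2,759 · Okafor: $1,901 · Ferraro: $2,230

Total ownership shares = 9,277.
Pro-rata amounts: Haddad 2,175/9,277 × $9,000 = 2,110.06; Dube 2,843/9,277 × $9,000 = 2,758.11; Okafor 1,960/9,277 × $9,000 = 1,901.48; Ferraro 2,299/9,277 × $9,000 = 2,230.35.
Rounded to nearest $1: Haddad $2,110; Dube $2,758; Okafor $1,901; Ferraro $2,230. Sum = $8,999.
Difference $9,000 − $8,999 = +$1 applied to largest ownership shares (Dube): Dube becomes $2,759.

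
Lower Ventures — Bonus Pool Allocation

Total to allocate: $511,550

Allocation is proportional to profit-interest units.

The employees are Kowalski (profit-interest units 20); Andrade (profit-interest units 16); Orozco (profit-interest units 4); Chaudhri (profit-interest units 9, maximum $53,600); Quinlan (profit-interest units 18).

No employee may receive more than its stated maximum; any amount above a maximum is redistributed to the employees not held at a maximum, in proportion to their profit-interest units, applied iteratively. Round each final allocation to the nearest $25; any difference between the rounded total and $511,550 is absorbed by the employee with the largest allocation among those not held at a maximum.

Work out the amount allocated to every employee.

Sum of profit-interest units: 67.
Proportional shares (ignoring caps): Kowalski 152,701.49; Andrade 122,161.19; Orozco 30,540.30; Chaudhri 68,715.67; Quinlan 137,431.34.
Capped: Chaudhri ($53,600); residual $457,950 reallocated over remaining profit-interest units 58.
Remaining shares: Kowalski 157,913.79 → $157,925; Andrade 126,331.03 → $126,325; Orozco 31,582.76 → $31,575; Quinlan 142,122.41 → $142,125.

Kowalski: $157,925 · Andrade: $126,325 · Orozco: $31,575 · Chaudhri: $53,600 · Quinlan: $142,125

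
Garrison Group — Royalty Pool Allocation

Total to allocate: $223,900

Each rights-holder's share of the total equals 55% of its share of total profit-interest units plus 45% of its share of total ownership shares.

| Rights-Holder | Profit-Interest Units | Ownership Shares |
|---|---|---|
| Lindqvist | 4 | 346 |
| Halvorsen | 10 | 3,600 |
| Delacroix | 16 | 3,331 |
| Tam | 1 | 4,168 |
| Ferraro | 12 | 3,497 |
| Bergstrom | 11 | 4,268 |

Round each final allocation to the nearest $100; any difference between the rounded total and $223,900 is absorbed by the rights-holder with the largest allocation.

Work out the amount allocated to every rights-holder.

Lindqvist: $10,900 | Halvorsen: $41,700 | Delacroix: $54,000 | Tam: $24,100 | Ferraro: $45,700 | Bergstrom: $47,500

Profit-interest units total 54; ownership shares total 19,210.
Blended shares (55% profit-interest units + 45% ownership shares): Lindqvist 0.0488; Halvorsen 0.1862; Delacroix 0.2410; Tam 0.1078; Ferraro 0.2041; Bergstrom 0.2120.
Proportional shares: Lindqvist 10,936.60; Halvorsen 41,686.36; Delacroix 53,958.25; Tam 24,141.31; Ferraro 45,707.06; Bergstrom 47,470.43.
At nearest $100: Lindqvist $10,900; Halvorsen $41,700; Delacroix $54,000; Tam $24,100; Ferraro $45,700; Bergstrom $47,500. Sum = $223,900.
Sum already equals the total — no adjustment.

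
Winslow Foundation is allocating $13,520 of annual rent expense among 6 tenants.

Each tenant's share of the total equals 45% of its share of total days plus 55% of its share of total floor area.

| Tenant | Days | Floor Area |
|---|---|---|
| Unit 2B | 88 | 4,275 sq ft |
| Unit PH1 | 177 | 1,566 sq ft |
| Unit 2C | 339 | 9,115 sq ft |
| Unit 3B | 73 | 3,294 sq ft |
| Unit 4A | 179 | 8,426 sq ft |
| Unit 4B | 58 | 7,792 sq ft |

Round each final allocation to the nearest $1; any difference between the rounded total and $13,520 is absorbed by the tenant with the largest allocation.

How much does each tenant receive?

Unit 2B: $1,508; Unit PH1: $1,516; Unit 2C: $4,223; Unit 3B: $1,197; Unit 4A: $3,009; Unit 4B: $2,067

Days total 914; floor area total 34,468.
Combined weights (45% days + 55% floor area): Unit 2B 0.1115; Unit PH1 0.1121; Unit 2C 0.3124; Unit 3B 0.0885; Unit 4A 0.2226; Unit 4B 0.1529.
Proportional shares: Unit 2B 1,508.04; Unit PH1 1,516.04; Unit 2C 4,222.97; Unit 3B 1,196.56; Unit 4A 3,009.30; Unit 4B 2,067.09.
Rounded to nearest $1: Unit 2B $1,508; Unit PH1 $1,516; Unit 2C $4,223; Unit 3B $1,197; Unit 4A $3,009; Unit 4B $2,067. Sum = $13,520.
Sum already equals the total — no adjustment.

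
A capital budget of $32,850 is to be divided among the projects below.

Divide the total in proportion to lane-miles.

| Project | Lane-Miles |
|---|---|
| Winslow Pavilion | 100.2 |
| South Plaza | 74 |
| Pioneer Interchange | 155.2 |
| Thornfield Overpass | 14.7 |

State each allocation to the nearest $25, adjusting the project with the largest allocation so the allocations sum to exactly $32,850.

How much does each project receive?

Winslow Pavilion: $9,575 · South Plaza: $7,075 · Pioneer Interchange: $14,800 · Thornfield Overpass: $1,400

Combined lane-miles = 344.1.
Pro-rata amounts: Winslow Pavilion 100.2/344.1 × $32,850 = 9,565.74; South Plaza 74/344.1 × $32,850 = 7,064.52; Pioneer Interchange 155.2/344.1 × $32,850 = 14,816.39; Thornfield Overpass 14.7/344.1 × $32,850 = 1,403.36.
At nearest $25: Winslow Pavilion $9,575; South Plaza $7,075; Pioneer Interchange $14,825; Thornfield Overpass $1,400. Sum = $32,875.
Difference $32,850 − $32,875 = −$25 applied to largest allocation (Pioneer Interchange): Pioneer Interchange becomes $14,800.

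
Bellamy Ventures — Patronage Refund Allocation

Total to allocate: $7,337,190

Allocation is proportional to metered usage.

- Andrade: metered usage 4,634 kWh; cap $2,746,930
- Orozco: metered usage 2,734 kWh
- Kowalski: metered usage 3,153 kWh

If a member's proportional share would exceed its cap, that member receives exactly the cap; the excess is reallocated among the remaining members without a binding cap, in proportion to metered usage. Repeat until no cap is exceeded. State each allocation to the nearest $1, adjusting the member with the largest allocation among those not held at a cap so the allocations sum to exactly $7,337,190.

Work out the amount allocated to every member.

Andrade: $2,746,930 · Orozco: $2,131,777 · Kowalski: $2,458,483

Sum of metered usage: 10,521.
Unconstrained shares: Andrade 3,231,683.15; Orozco 1,906,651.22; Kowalski 2,198,855.63.
Capped: Andrade ($2,746,930); residual $4,590,260 reallocated over remaining metered usage 5,887.
Shares after redistribution: Orozco 2,131,776.94 → $2,131,777; Kowalski 2,458,483.06 → $2,458,483.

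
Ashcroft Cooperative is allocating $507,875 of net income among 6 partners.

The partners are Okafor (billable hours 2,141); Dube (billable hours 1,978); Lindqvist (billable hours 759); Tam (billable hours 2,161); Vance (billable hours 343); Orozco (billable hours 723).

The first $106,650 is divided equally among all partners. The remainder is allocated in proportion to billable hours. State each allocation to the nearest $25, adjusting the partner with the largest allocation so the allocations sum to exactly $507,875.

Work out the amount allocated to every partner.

First tranche $106,650 split equally: $17,775 each.
Remainder $401,225 by billable hours (total 8,105): Okafor 105,986.76 → $105,975; Dube 97,917.71 → $97,925; Lindqvist 37,573.08 → $37,575; Tam 106,976.83 → $106,975; Vance 16,979.66 → $16,975; Orozco 35,790.95 → $35,800.
Totals: Okafor $17,775 + $105,975 = $123,750; Dube $17,775 + $97,925 = $115,700; Lindqvist $17,775 + $37,575 = $55,350; Tam $17,775 + $106,975 = $124,750; Vance $17,775 + $16,975 = $34,750; Orozco $17,775 + $35,800 = $53,575.

Okafor: $123,750; Dube: $115,700; Lindqvist: $55,350; Tam: $124,750; Vance: $34,750; Orozco: $53,575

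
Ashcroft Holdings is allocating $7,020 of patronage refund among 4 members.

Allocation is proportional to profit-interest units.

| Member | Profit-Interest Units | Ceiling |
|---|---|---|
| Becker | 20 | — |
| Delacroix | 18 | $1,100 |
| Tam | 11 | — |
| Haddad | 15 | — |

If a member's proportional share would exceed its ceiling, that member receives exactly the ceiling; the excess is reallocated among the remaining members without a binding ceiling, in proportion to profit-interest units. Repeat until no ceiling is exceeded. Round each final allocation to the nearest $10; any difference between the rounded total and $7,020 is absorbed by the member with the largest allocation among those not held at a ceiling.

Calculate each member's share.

Profit-interest units total: 64.
Pro-rata shares before constraints: Becker 2,193.75; Delacroix 1,974.38; Tam 1,206.56; Haddad 1,645.31.
Capped: Delacroix ($1,100); balance $5,920 reallocated over remaining profit-interest units 46.
Remaining shares: Becker 2,573.91 → $2,570; Tam 1,415.65 → $1,420; Haddad 1,930.43 → $1,930.

Becker: $2,570; Delacroix: $1,100; Tam: $1,420; Haddad: $1,930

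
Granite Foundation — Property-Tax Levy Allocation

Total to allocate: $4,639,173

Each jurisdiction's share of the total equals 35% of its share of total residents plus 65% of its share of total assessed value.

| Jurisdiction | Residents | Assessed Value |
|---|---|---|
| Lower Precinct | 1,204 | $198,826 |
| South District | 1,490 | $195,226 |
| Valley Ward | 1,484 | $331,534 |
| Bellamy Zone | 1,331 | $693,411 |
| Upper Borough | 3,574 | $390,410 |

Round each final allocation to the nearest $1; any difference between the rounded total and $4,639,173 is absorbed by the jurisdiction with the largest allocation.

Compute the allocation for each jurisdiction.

Residents total 9,083; assessed value total 1,809,407.
Combined weights (35% residents + 65% assessed value): Lower Precinct 0.1178; South District 0.1275; Valley Ward 0.1763; Bellamy Zone 0.3004; Upper Borough 0.2780.
Unrounded shares: Lower Precinct 546,584.42; South District 591,711.26; Valley Ward 817,802.42; Bellamy Zone 1,393,536.73; Upper Borough 1,289,538.16.
Rounded to nearest $1: Lower Precinct $546,584; South District $591,711; Valley Ward $817,802; Bellamy Zone $1,393,537; Upper Borough $1,289,538. Sum = $4,639,172.
Difference $4,639,173 − $4,639,172 = +$1 applied to largest allocation (Bellamy Zone): Bellamy Zone becomes $1,393,538.

Lower Precinct: $546,584 · South District: $591,711 · Valley Ward: $817,802 · Bellamy Zone: $1,393,538 · Upper Borough: $1,289,538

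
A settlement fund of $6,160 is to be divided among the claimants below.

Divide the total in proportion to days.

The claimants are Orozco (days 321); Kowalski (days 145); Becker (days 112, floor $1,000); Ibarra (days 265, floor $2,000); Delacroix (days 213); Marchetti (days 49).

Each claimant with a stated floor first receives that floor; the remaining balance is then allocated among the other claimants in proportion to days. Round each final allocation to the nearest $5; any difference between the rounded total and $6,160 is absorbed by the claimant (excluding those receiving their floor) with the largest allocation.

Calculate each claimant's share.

Fund the minimums — Becker $1,000; Ibarra $2,000. Balance $3,160.
Balance split over remaining days 728: Orozco 1,393.35 → $1,395; Kowalski 629.40 → $630; Delacroix 924.56 → $925; Marchetti 212.69 → $215.
Rounding difference −$5 applied to Orozco → $1,390.

Orozco: $1,390; Kowalski: $630; Becker: $1,000; Ibarra: $2,000; Delacroix: $925; Marchetti: $215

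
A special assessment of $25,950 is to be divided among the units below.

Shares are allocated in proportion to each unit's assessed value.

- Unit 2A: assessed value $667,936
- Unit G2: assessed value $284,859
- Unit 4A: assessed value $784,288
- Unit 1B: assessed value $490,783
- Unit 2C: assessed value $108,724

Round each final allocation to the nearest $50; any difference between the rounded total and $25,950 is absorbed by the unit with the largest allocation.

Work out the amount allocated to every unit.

Assessed value total: 2,336,590.
Unrounded shares: Unit 2A 667,936/2,336,590 × $25,950 = 7,418.05; Unit G2 284,859/2,336,590 × $25,950 = 3,163.62; Unit 4A 784,288/2,336,590 × $25,950 = 8,710.25; Unit 1B 490,783/2,336,590 × $25,950 = 5,450.60; Unit 2C 108,724/2,336,590 × $25,950 = 1,207.48.
Rounded to nearest $50: Unit 2A $7,400; Unit G2 $3,150; Unit 4A $8,700; Unit 1B $5,450; Unit 2C $1,200. Sum = $25,900.
Difference $25,950 − $25,900 = +$50 applied to largest allocation (Unit 4A): Unit 4A becomes $8,750.

Unit 2A: $7,400 · Unit G2: $3,150 · Unit 4A: $8,750 · Unit 1B: $5,450 · Unit 2C: $1,200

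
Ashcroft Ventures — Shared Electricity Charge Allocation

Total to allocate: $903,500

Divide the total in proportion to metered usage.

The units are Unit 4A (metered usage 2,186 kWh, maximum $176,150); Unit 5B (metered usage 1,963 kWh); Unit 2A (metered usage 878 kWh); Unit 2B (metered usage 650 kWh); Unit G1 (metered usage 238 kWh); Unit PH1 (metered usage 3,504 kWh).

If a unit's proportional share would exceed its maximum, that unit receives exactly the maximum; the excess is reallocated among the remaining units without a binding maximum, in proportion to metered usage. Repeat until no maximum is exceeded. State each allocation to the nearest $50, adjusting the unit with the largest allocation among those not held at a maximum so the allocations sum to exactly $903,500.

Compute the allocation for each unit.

Unit 4A: $176,150 · Unit 5B: $197,400 · Unit 2A: $88,300 · Unit 2B: $65,350 · Unit G1: $23,950 · Unit PH1: $352,350

Total metered usage = 9,419.
Proportional shares (ignoring caps): Unit 4A 209,687.97; Unit 5B 188,297.11; Unit 2A 84,220.51; Unit 2B 62,350.04; Unit G1 22,829.71; Unit PH1 336,114.66.
Capped: Unit 4A ($176,150); balance $727,350 reallocated over remaining metered usage 7,233.
Redistributed shares: Unit 5B 197,399.15 → $197,400; Unit 2A 88,291.62 → $88,300; Unit 2B 65,363.96 → $65,350; Unit G1 23,933.26 → $23,950; Unit PH1 352,362.01 → $352,350.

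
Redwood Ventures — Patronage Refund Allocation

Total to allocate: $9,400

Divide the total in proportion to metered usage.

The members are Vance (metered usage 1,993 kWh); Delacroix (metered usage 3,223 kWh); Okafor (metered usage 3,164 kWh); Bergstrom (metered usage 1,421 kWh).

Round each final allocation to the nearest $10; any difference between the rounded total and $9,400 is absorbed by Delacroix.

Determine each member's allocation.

Metered usage total: 9,801.
Pro-rata amounts: Vance 1,993/9,801 × $9,400 = 1,911.46; Delacroix 3,223/9,801 × $9,400 = 3,091.13; Okafor 3,164/9,801 × $9,400 = 3,034.55; Bergstrom 1,421/9,801 × $9,400 = 1,362.86.
After rounding ($10): Vance $1,910; Delacroix $3,090; Okafor $3,030; Bergstrom $1,360. Sum = $9,390.
Difference $9,400 − $9,390 = +$10 applied to Delacroix: Delacroix becomes $3,100.

Vance: $1,910 | Delacroix: $3,100 | Okafor: $3,030 | Bergstrom: $1,360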